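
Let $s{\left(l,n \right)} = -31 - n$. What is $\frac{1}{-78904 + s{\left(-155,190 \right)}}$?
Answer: $- \frac{1}{79125} \approx -1.2638 \cdot 10^{-5}$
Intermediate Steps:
$\frac{1}{-78904 + s{\left(-155,190 \right)}} = \frac{1}{-78904 - 221} = \frac{1}{-79125} = - \frac{1}{79125}$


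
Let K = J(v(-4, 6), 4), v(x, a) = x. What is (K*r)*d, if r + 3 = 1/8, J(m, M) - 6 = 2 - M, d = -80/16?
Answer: 115/2 ≈ 57.500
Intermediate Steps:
d = -5 (d = -80*1/16 = -5)
J(m, M) = 8 - M (J(m, M) = 6 + (2 - M) = 8 - M)
K = 4 (K = 8 - 1*4 = 8 - 4 = 4)
r = -23/8 (r = -3 + 1/8 = -3 + ⅛ = -23/8 ≈ -2.8750)
(K*r)*d = (4*(-23/8))*(-5) = -23/2*(-5) = 115/2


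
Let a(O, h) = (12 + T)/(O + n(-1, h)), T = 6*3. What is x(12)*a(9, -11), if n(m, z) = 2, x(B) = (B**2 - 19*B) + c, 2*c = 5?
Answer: -2445/11 ≈ -222.27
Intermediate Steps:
c = 5/2 (c = (1/2)*5 = 5/2 ≈ 2.5000)
T = 18
x(B) = 5/2 + B**2 - 19*B (x(B) = (B**2 - 19*B) + 5/2 = 5/2 + B**2 - 19*B)
a(O, h) = 30/(2 + O) (a(O, h) = (12 + 18)/(O + 2) = 30/(2 + O))
x(12)*a(9, -11) = (5/2 + 12**2 - 19*12)*(30/(2 + 9)) = (5/2 + 144 - 228)*(30/11) = -2445/11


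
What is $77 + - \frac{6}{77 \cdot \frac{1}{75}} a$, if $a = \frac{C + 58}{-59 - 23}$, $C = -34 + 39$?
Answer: $\frac{36752}{451} \approx 81.49$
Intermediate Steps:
$C = 5$
$a = - \frac{63}{82}$ ($a = \frac{5 + 58}{-59 - 23} = \frac{63}{-82} = 63 \left(- \frac{1}{82}\right) = - \frac{63}{82} \approx -0.76829$)
$77 + - \frac{6}{77 \cdot \frac{1}{75}} a = 77 + - \frac{6}{77 \cdot \frac{1}{75}} \left(- \frac{63}{82}\right) = 77 + - \frac{6}{\frac{77}{75}} \left(- \frac{63}{82}\right) = 77 + \left(-6\right) \frac{75}{77} \left(- \frac{63}{82}\right) = 77 - - \frac{2025}{451} = 77 + \frac{2025}{451} = \frac{36752}{451}$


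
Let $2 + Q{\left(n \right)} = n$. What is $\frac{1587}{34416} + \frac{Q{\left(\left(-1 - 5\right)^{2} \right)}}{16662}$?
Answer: $\frac{511347}{10619248} \approx 0.048153$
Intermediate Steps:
$Q{\left(n \right)} = -2 + n$
$\frac{1587}{34416} + \frac{Q{\left(\left(-1 - 5\right)^{2} \right)}}{16662} = \frac{1587}{34416} + \frac{-2 + \left(-1 - 5\right)^{2}}{16662} = 1587 \cdot \frac{1}{34416} + \left(-2 + \left(-6\right)^{2}\right) \frac{1}{16662} = \frac{529}{11472} + \left(-2 + 36\right) \frac{1}{16662} = \frac{529}{11472} + 34 \cdot \frac{1}{16662} = \frac{529}{11472} + \frac{17}{8331} = \frac{511347}{10619248}$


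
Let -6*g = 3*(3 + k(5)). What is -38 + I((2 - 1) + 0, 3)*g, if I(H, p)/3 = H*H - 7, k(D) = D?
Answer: 34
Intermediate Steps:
I(H, p) = -21 + 3*H² (I(H, p) = 3*(H*H - 7) = 3*(H² - 7) = 3*(-7 + H²) = -21 + 3*H²)
g = -4 (g = -(3 + 5)/2 = -8/2 = -⅙*24 = -4)
-38 + I((2 - 1) + 0, 3)*g = -38 + (-21 + 3*((2 - 1) + 0)²)*(-4) = -38 + (-21 + 3*(1 + 0)²)*(-4) = -38 + (-21 + 3*1²)*(-4) = -38 + (-21 + 3*1)*(-4) = -38 + (-21 + 3)*(-4) = -38 - 18*(-4) = -38 + 72 = 34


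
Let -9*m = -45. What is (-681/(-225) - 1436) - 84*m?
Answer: -138973/75 ≈ -1853.0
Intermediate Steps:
m = 5 (m = -⅑*(-45) = 5)
(-681/(-225) - 1436) - 84*m = (-681/(-225) - 1436) - 84*5 = (-681*(-1/225) - 1436) - 1*420 = (227/75 - 1436) - 420 = -107473/75 - 420 = -138973/75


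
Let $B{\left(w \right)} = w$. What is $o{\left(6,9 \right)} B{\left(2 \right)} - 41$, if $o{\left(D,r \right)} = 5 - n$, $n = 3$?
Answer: $-37$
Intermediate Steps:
$o{\left(D,r \right)} = 2$ ($o{\left(D,r \right)} = 5 - 3 = 2$)
$o{\left(6,9 \right)} B{\left(2 \right)} - 41 = 2 \cdot 2 - 41 = 4 - 41 = -37$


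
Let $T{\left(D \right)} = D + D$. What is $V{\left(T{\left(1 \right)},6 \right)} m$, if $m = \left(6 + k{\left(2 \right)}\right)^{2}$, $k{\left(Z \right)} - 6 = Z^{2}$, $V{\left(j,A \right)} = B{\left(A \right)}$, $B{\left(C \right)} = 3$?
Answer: $768$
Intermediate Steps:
$T{\left(D \right)} = 2 D$
$V{\left(j,A \right)} = 3$
$k{\left(Z \right)} = 6 + Z^{2}$
$m = 256$ ($m = \left(6 + \left(6 + 2^{2}\right)\right)^{2} = \left(6 + \left(6 + 4\right)\right)^{2} = \left(6 + 10\right)^{2} = 16^{2} = 256$)
$V{\left(T{\left(1 \right)},6 \right)} m = 3 \cdot 256 = 768$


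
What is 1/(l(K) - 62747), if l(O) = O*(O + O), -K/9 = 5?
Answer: -1/58697 ≈ -1.7037e-5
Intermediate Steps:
K = -45 (K = -9*5 = -45)
l(O) = 2*O**2 (l(O) = O*(2*O) = 2*O**2)
1/(l(K) - 62747) = 1/(2*(-45)**2 - 62747) = 1/(2*2025 - 62747) = 1/(4050 - 62747) = 1/(-58697) = -1/58697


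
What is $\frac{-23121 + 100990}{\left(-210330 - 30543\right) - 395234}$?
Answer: $- \frac{77869}{636107} \approx -0.12241$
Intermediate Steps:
$\frac{-23121 + 100990}{\left(-210330 - 30543\right) - 395234} = \frac{77869}{-240873 - 395234} = \frac{77869}{-636107} = 77869 \left(- \frac{1}{636107}\right) = - \frac{77869}{636107}$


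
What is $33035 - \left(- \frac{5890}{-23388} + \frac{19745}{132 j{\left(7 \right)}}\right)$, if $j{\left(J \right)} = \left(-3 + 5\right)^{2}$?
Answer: $\frac{1028989435}{31184} \approx 32997.0$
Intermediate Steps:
$j{\left(J \right)} = 4$ ($j{\left(J \right)} = 2^{2} = 4$)
$33035 - \left(- \frac{5890}{-23388} + \frac{19745}{132 j{\left(7 \right)}}\right) = 33035 - \left(- \frac{5890}{-23388} + \frac{19745}{132 \cdot 4}\right) = 33035 - \left(\left(-5890\right) \left(- \frac{1}{23388}\right) + \frac{19745}{528}\right) = 33035 - \left(\frac{2945}{11694} + 19745 \cdot \frac{1}{528}\right) = 33035 - \left(\frac{2945}{11694} + \frac{1795}{48}\right) = 33035 - \frac{1174005}{31184} = \frac{1028989435}{31184}$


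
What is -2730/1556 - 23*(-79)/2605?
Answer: -2142199/2026690 ≈ -1.0570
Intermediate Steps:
-2730/1556 - 23*(-79)/2605 = -2730*1/1556 + 1817*(1/2605) = -1365/778 + 1817/2605 = -2142199/2026690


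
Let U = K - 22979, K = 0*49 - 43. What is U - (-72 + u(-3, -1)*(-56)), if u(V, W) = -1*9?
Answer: -23454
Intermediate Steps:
K = -43 (K = 0 - 43 = -43)
u(V, W) = -9
U = -23022 (U = -43 - 22979 = -23022)
U - (-72 + u(-3, -1)*(-56)) = -23022 - (-72 - 9*(-56)) = -23022 - (-72 + 504) = -23022 - 1*432 = -23022 - 432 = -23454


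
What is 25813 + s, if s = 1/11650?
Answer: 300721451/11650 ≈ 25813.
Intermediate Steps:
s = 1/11650 ≈ 8.5837e-5
25813 + s = 25813 + 1/11650 = 300721451/11650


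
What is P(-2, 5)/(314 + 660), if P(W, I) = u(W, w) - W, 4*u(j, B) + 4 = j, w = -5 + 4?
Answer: 1/1948 ≈ 0.00051335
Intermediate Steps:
w = -1
u(j, B) = -1 + j/4
P(W, I) = -1 - 3*W/4 (P(W, I) = (-1 + W/4) - W = -1 - 3*W/4)
P(-2, 5)/(314 + 660) = (-1 - 3/4*(-2))/(314 + 660) = (-1 + 3/2)/974 = (1/2)*(1/974) = 1/1948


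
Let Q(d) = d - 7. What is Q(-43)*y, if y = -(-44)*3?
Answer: -6600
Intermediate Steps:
Q(d) = -7 + d
y = 132 (y = -4*(-33) = 132)
Q(-43)*y = (-7 - 43)*132 = -50*132 = -6600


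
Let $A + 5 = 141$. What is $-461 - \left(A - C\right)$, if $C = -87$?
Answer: $-684$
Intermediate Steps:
$A = 136$ ($A = -5 + 141 = 136$)
$-461 - \left(A - C\right) = -461 - 223 = -684$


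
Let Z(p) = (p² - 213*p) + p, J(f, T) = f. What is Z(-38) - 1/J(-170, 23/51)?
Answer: 1615001/170 ≈ 9500.0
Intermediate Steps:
Z(p) = p² - 212*p
Z(-38) - 1/J(-170, 23/51) = -38*(-212 - 38) - 1/(-170) = -38*(-250) - 1*(-1/170) = 9500 + 1/170 = 1615001/170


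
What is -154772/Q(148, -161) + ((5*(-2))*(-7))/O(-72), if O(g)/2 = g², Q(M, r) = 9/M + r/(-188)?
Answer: -1395265809647/8268480 ≈ -1.6875e+5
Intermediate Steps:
Q(M, r) = 9/M - r/188 (Q(M, r) = 9/M + r*(-1/188) = 9/M - r/188)
O(g) = 2*g²
-154772/Q(148, -161) + ((5*(-2))*(-7))/O(-72) = -154772/(9/148 - 1/188*(-161)) + ((5*(-2))*(-7))/((2*(-72)²)) = -154772/(9*(1/148) + 161/188) + (-10*(-7))/((2*5184)) = -154772/(9/148 + 161/188) + 70/10368 = -154772/1595/1739 + 70*(1/10368) = -154772*1739/1595 + 35/5184 = -269148508/1595 + 35/5184 = -1395265809647/8268480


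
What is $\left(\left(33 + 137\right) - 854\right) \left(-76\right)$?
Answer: $51984$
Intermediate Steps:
$\left(\left(33 + 137\right) - 854\right) \left(-76\right) = \left(170 - 854\right) \left(-76\right) = \left(-684\right) \left(-76\right) = 51984$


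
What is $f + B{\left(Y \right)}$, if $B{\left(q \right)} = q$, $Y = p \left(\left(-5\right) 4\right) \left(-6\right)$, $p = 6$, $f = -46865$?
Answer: $-46145$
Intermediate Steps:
$Y = 720$ ($Y = 6 \left(\left(-5\right) 4\right) \left(-6\right) = 6 \left(-20\right) \left(-6\right) = \left(-120\right) \left(-6\right) = 720$)
$f + B{\left(Y \right)} = -46865 + 720 = -46145$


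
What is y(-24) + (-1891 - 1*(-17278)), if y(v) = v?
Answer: 15363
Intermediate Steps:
y(-24) + (-1891 - 1*(-17278)) = -24 + (-1891 - 1*(-17278)) = -24 + (-1891 + 17278) = -24 + 15387 = 15363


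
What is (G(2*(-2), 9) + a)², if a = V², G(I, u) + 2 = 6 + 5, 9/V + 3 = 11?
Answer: 431649/4096 ≈ 105.38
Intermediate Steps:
V = 9/8 (V = 9/(-3 + 11) = 9/8 ≈ 1.1250)
G(I, u) = 9 (G(I, u) = -2 + (6 + 5) = -2 + 11 = 9)
a = 81/64 (a = (9/8)² = 81/64 ≈ 1.2656)
(G(2*(-2), 9) + a)² = (9 + 81/64)² = (657/64)² = 431649/4096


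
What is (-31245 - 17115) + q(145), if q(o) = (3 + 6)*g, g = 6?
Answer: -48306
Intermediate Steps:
q(o) = 54 (q(o) = (3 + 6)*6 = 9*6 = 54)
(-31245 - 17115) + q(145) = (-31245 - 17115) + 54 = -48360 + 54 = -48306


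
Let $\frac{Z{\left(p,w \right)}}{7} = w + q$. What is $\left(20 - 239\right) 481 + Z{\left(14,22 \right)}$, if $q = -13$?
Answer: $-105276$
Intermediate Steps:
$Z{\left(p,w \right)} = -91 + 7 w$ ($Z{\left(p,w \right)} = 7 \left(w - 13\right) = 7 \left(-13 + w\right) = -91 + 7 w$)
$\left(20 - 239\right) 481 + Z{\left(14,22 \right)} = \left(20 - 239\right) 481 + \left(-91 + 7 \cdot 22\right) = \left(-219\right) 481 + \left(-91 + 154\right) = -105339 + 63 = -105276$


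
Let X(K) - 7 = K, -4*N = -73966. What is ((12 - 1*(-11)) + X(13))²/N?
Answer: 3698/36983 ≈ 0.099992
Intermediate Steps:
N = 36983/2 (N = -¼*(-73966) = 36983/2 ≈ 18492.)
X(K) = 7 + K
((12 - 1*(-11)) + X(13))²/N = ((12 - 1*(-11)) + (7 + 13))²/(36983/2) = ((12 + 11) + 20)²*(2/36983) = (23 + 20)²*(2/36983) = 43²*(2/36983) = 1849*(2/36983) = 3698/36983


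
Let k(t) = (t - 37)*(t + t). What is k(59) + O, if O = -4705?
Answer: -2109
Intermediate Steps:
k(t) = 2*t*(-37 + t) (k(t) = (-37 + t)*(2*t) = 2*t*(-37 + t))
k(59) + O = 2*59*(-37 + 59) - 4705 = 2*59*22 - 4705 = 2596 - 4705 = -2109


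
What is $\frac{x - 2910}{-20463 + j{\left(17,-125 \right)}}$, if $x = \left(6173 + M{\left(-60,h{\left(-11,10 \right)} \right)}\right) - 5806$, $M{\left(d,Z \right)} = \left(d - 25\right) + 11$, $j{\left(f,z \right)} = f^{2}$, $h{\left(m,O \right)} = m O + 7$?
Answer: $\frac{2617}{20174} \approx 0.12972$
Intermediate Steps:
$h{\left(m,O \right)} = 7 + O m$ ($h{\left(m,O \right)} = O m + 7 = 7 + O m$)
$M{\left(d,Z \right)} = -14 + d$ ($M{\left(d,Z \right)} = \left(-25 + d\right) + 11 = -14 + d$)
$x = 293$ ($x = \left(6173 - 74\right) - 5806 = 6099 - 5806 = 293$)
$\frac{x - 2910}{-20463 + j{\left(17,-125 \right)}} = \frac{293 - 2910}{-20463 + 17^{2}} = - \frac{2617}{-20463 + 289} = - \frac{2617}{-20174} = \left(-2617\right) \left(- \frac{1}{20174}\right) = \frac{2617}{20174}$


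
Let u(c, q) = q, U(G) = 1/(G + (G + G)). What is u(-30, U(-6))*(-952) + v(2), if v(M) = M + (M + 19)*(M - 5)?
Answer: -73/9 ≈ -8.1111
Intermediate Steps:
U(G) = 1/(3*G) (U(G) = 1/(G + 2*G) = 1/(3*G))
v(M) = M + (-5 + M)*(19 + M) (v(M) = M + (19 + M)*(-5 + M) = M + (-5 + M)*(19 + M))
u(-30, U(-6))*(-952) + v(2) = ((1/3)/(-6))*(-952) + (-95 + 2**2 + 15*2) = ((1/3)*(-1/6))*(-952) + (-95 + 4 + 30) = -1/18*(-952) - 61 = 476/9 - 61 = -73/9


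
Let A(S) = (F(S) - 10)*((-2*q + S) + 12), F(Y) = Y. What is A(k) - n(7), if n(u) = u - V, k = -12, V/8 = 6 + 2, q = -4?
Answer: -119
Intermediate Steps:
V = 64 (V = 8*(6 + 2) = 8*8 = 64)
n(u) = -64 + u (n(u) = u - 1*64 = u - 64 = -64 + u)
A(S) = (-10 + S)*(20 + S) (A(S) = (S - 10)*((-2*(-4) + S) + 12) = (-10 + S)*((8 + S) + 12) = (-10 + S)*(20 + S))
A(k) - n(7) = (-200 + (-12)² + 10*(-12)) - (-64 + 7) = (-200 + 144 - 120) - 1*(-57) = -176 + 57 = -119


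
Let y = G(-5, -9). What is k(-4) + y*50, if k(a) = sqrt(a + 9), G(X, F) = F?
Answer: -450 + sqrt(5) ≈ -447.76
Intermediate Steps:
k(a) = sqrt(9 + a)
y = -9
k(-4) + y*50 = sqrt(9 - 4) - 9*50 = sqrt(5) - 450 = -450 + sqrt(5)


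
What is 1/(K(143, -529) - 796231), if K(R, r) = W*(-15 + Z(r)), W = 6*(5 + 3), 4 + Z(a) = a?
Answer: -1/822535 ≈ -1.2158e-6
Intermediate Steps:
Z(a) = -4 + a
W = 48 (W = 6*8 = 48)
K(R, r) = -912 + 48*r (K(R, r) = 48*(-15 + (-4 + r)) = 48*(-19 + r) = -912 + 48*r)
1/(K(143, -529) - 796231) = 1/((-912 + 48*(-529)) - 796231) = 1/((-912 - 25392) - 796231) = 1/(-26304 - 796231) = 1/(-822535) = -1/822535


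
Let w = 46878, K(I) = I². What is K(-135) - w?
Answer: -28653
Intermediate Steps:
K(-135) - w = (-135)² - 1*46878 = 18225 - 46878 = -28653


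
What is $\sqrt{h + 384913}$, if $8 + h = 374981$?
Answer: $\sqrt{759886} \approx 871.71$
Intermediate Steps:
$h = 374973$ ($h = -8 + 374981 = 374973$)
$\sqrt{h + 384913} = \sqrt{374973 + 384913} = \sqrt{759886}$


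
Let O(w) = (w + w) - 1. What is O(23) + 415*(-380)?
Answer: -157655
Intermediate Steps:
O(w) = -1 + 2*w (O(w) = 2*w - 1 = -1 + 2*w)
O(23) + 415*(-380) = (-1 + 2*23) + 415*(-380) = (-1 + 46) - 157700 = 45 - 157700 = -157655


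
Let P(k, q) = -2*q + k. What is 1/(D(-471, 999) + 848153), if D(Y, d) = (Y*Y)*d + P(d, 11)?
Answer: 1/222468289 ≈ 4.4950e-9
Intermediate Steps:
P(k, q) = k - 2*q
D(Y, d) = -22 + d + d*Y² (D(Y, d) = (Y*Y)*d + (d - 2*11) = Y²*d + (d - 22) = d*Y² + (-22 + d) = -22 + d + d*Y²)
1/(D(-471, 999) + 848153) = 1/((-22 + 999 + 999*(-471)²) + 848153) = 1/((-22 + 999 + 999*221841) + 848153) = 1/((-22 + 999 + 221619159) + 848153) = 1/(221620136 + 848153) = 1/222468289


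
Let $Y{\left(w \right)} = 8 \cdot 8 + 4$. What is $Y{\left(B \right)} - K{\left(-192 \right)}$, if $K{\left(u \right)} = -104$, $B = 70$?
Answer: $172$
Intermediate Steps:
$Y{\left(w \right)} = 68$ ($Y{\left(w \right)} = 64 + 4 = 68$)
$Y{\left(B \right)} - K{\left(-192 \right)} = 68 - -104 = 68 + 104 = 172$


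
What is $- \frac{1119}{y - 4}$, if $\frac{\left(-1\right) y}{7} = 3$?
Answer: $\frac{1119}{25} \approx 44.76$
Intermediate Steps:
$y = -21$ ($y = \left(-7\right) 3 = -21$)
$- \frac{1119}{y - 4} = - \frac{1119}{-21 - 4} = - \frac{1119}{-25} = \left(-1119\right) \left(- \frac{1}{25}\right) = \frac{1119}{25}$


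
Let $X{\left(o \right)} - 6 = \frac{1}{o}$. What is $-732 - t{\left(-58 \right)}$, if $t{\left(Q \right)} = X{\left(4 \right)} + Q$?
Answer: $- \frac{2721}{4} \approx -680.25$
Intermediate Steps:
$X{\left(o \right)} = 6 + \frac{1}{o}$
$t{\left(Q \right)} = \frac{25}{4} + Q$ ($t{\left(Q \right)} = \left(6 + \frac{1}{4}\right) + Q = \frac{25}{4} + Q$)
$-732 - t{\left(-58 \right)} = -732 - \left(\frac{25}{4} - 58\right) = -732 - - \frac{207}{4} = -732 + \frac{207}{4} = - \frac{2721}{4}$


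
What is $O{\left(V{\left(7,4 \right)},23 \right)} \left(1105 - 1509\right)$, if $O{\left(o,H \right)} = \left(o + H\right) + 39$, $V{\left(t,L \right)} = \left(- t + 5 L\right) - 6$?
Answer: $-27876$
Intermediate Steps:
$V{\left(t,L \right)} = -6 - t + 5 L$
$O{\left(o,H \right)} = 39 + H + o$ ($O{\left(o,H \right)} = \left(H + o\right) + 39 = 39 + H + o$)
$O{\left(V{\left(7,4 \right)},23 \right)} \left(1105 - 1509\right) = \left(39 + 23 - -7\right) \left(1105 - 1509\right) = \left(39 + 23 - -7\right) \left(-404\right) = \left(39 + 23 + 7\right) \left(-404\right) = 69 \left(-404\right) = -27876$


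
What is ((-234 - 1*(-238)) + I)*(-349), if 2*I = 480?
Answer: -85156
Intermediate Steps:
I = 240 (I = (½)*480 = 240)
((-234 - 1*(-238)) + I)*(-349) = ((-234 - 1*(-238)) + 240)*(-349) = ((-234 + 238) + 240)*(-349) = (4 + 240)*(-349) = 244*(-349) = -85156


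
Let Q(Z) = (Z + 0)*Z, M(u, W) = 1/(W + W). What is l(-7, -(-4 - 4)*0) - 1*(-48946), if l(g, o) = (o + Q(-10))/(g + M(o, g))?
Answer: 4844254/99 ≈ 48932.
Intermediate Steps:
M(u, W) = 1/(2*W)
Q(Z) = Z**2 (Q(Z) = Z*Z = Z**2)
l(g, o) = (100 + o)/(g + 1/(2*g)) (l(g, o) = (o + (-10)**2)/(g + 1/(2*g)) = (o + 100)/(g + 1/(2*g)) = (100 + o)/(g + 1/(2*g)))
l(-7, -(-4 - 4)*0) - 1*(-48946) = 2*(-7)*(100 - (-4 - 4)*0)/(1 + 2*(-7)**2) - 1*(-48946) = 2*(-7)*(100 - 1*(-8)*0)/(1 + 2*49) + 48946 = 2*(-7)*(100 + 8*0)/(1 + 98) + 48946 = 2*(-7)*(100 + 0)/99 + 48946 = 2*(-7)*(1/99)*100 + 48946 = -1400/99 + 48946 = 4844254/99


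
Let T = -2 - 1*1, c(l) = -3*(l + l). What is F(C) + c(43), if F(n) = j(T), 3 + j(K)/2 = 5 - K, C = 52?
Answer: -248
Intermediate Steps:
c(l) = -6*l
T = -3 (T = -2 - 1 = -3)
j(K) = 4 - 2*K (j(K) = -6 + 2*(5 - K) = -6 + (10 - 2*K) = 4 - 2*K)
F(n) = 10 (F(n) = 4 - 2*(-3) = 4 + 6 = 10)
F(C) + c(43) = 10 - 6*43 = 10 - 258 = -248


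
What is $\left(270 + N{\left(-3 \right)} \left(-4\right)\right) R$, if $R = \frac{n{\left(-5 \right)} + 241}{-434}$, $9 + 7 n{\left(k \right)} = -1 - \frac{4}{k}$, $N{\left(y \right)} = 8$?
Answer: $- \frac{142613}{1085} \approx -131.44$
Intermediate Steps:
$n{\left(k \right)} = - \frac{10}{7} - \frac{4}{7 k}$ ($n{\left(k \right)} = - \frac{9}{7} + \frac{-1 - \frac{4}{k}}{7} = - \frac{9}{7} - \left(\frac{1}{7} + \frac{4}{7 k}\right) = - \frac{10}{7} - \frac{4}{7 k}$)
$R = - \frac{8389}{15190}$ ($R = \frac{\frac{2 \left(-2 - -25\right)}{7 \left(-5\right)} + 241}{-434} = \left(\frac{2}{7} \left(- \frac{1}{5}\right) \left(-2 + 25\right) + 241\right) \left(- \frac{1}{434}\right) = \left(\frac{2}{7} \left(- \frac{1}{5}\right) 23 + 241\right) \left(- \frac{1}{434}\right) = \left(- \frac{46}{35} + 241\right) \left(- \frac{1}{434}\right) = \frac{8389}{35} \left(- \frac{1}{434}\right) = - \frac{8389}{15190} \approx -0.55227$)
$\left(270 + N{\left(-3 \right)} \left(-4\right)\right) R = \left(270 + 8 \left(-4\right)\right) \left(- \frac{8389}{15190}\right) = \left(270 - 32\right) \left(- \frac{8389}{15190}\right) = 238 \left(- \frac{8389}{15190}\right) = - \frac{142613}{1085}$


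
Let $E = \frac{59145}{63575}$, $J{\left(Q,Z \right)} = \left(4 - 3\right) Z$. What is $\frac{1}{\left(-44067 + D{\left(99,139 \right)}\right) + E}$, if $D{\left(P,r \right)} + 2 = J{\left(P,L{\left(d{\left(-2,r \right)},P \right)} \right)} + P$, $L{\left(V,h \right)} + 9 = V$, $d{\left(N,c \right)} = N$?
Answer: $- \frac{12715}{559206586} \approx -2.2738 \cdot 10^{-5}$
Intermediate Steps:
$L{\left(V,h \right)} = -9 + V$
$J{\left(Q,Z \right)} = Z$ ($J{\left(Q,Z \right)} = 1 Z = Z$)
$D{\left(P,r \right)} = -13 + P$ ($D{\left(P,r \right)} = -2 + \left(\left(-9 - 2\right) + P\right) = -2 + \left(-11 + P\right) = -13 + P$)
$E = \frac{11829}{12715}$ ($E = 59145 \cdot \frac{1}{63575} = \frac{11829}{12715} \approx 0.93032$)
$\frac{1}{\left(-44067 + D{\left(99,139 \right)}\right) + E} = \frac{1}{\left(-44067 + \left(-13 + 99\right)\right) + \frac{11829}{12715}} = \frac{1}{\left(-44067 + 86\right) + \frac{11829}{12715}} = \frac{1}{-43981 + \frac{11829}{12715}} = \frac{1}{- \frac{559206586}{12715}} = - \frac{12715}{559206586}$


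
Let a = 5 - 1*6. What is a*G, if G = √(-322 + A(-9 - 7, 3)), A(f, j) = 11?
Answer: -I*√311 ≈ -17.635*I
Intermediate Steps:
G = I*√311 (G = √(-322 + 11) = √(-311) = I*√311 ≈ 17.635*I)
a = -1 (a = 5 - 6 = -1)
a*G = -I*√311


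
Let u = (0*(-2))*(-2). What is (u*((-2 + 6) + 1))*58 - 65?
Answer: -65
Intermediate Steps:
u = 0 (u = 0*(-2) = 0)
(u*((-2 + 6) + 1))*58 - 65 = (0*((-2 + 6) + 1))*58 - 65 = (0*(4 + 1))*58 - 65 = (0*5)*58 - 65 = 0*58 - 65 = 0 - 65 = -65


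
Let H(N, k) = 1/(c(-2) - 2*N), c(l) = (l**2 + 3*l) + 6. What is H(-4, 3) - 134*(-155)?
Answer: 249241/12 ≈ 20770.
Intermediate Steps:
c(l) = 6 + l**2 + 3*l
H(N, k) = 1/(4 - 2*N) (H(N, k) = 1/((6 + (-2)**2 + 3*(-2)) - 2*N) = 1/((6 + 4 - 6) - 2*N) = 1/(4 - 2*N))
H(-4, 3) - 134*(-155) = -1/(-4 + 2*(-4)) - 134*(-155) = -1/(-4 - 8) + 20770 = -1/(-12) + 20770 = -1*(-1/12) + 20770 = 1/12 + 20770 = 249241/12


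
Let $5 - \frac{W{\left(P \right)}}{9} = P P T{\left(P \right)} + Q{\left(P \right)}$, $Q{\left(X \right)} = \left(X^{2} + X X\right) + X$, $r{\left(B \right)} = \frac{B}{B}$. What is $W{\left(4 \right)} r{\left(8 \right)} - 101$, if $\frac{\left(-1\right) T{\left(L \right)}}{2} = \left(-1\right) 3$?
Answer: $-1244$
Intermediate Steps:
$r{\left(B \right)} = 1$
$T{\left(L \right)} = 6$ ($T{\left(L \right)} = - 2 \left(\left(-1\right) 3\right) = \left(-2\right) \left(-3\right) = 6$)
$Q{\left(X \right)} = X + 2 X^{2}$ ($Q{\left(X \right)} = \left(X^{2} + X^{2}\right) + X = 2 X^{2} + X = X + 2 X^{2}$)
$W{\left(P \right)} = 45 - 54 P^{2} - 9 P \left(1 + 2 P\right)$ ($W{\left(P \right)} = 45 - 9 \left(P P 6 + P \left(1 + 2 P\right)\right) = 45 - 9 \left(P^{2} \cdot 6 + P \left(1 + 2 P\right)\right) = 45 - 9 \left(6 P^{2} + P \left(1 + 2 P\right)\right) = 45 - \left(54 P^{2} + 9 P \left(1 + 2 P\right)\right) = 45 - 54 P^{2} - 9 P \left(1 + 2 P\right)$)
$W{\left(4 \right)} r{\left(8 \right)} - 101 = \left(45 - 72 \cdot 4^{2} - 36\right) 1 - 101 = \left(45 - 1152 - 36\right) 1 - 101 = \left(-1143\right) 1 - 101 = -1143 - 101 = -1244$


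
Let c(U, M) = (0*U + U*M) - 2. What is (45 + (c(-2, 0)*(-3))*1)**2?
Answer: 2601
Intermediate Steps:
c(U, M) = -2 + M*U (c(U, M) = (0 + M*U) - 2 = M*U - 2 = -2 + M*U)
(45 + (c(-2, 0)*(-3))*1)**2 = (45 + ((-2 + 0*(-2))*(-3))*1)**2 = (45 + ((-2 + 0)*(-3))*1)**2 = (45 - 2*(-3)*1)**2 = (45 + 6*1)**2 = (45 + 6)**2 = 51**2 = 2601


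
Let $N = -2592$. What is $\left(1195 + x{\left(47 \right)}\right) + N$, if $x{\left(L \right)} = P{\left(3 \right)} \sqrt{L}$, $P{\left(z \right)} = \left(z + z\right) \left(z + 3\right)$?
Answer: $-1397 + 36 \sqrt{47} \approx -1150.2$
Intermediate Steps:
$P{\left(z \right)} = 2 z \left(3 + z\right)$
$x{\left(L \right)} = 36 \sqrt{L}$ ($x{\left(L \right)} = 2 \cdot 3 \left(3 + 3\right) \sqrt{L} = 2 \cdot 3 \cdot 6 \sqrt{L} = 36 \sqrt{L}$)
$\left(1195 + x{\left(47 \right)}\right) + N = \left(1195 + 36 \sqrt{47}\right) - 2592 = -1397 + 36 \sqrt{47}$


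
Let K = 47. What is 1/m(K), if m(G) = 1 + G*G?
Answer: 1/2210 ≈ 0.00045249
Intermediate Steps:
m(G) = 1 + G**2
1/m(K) = 1/(1 + 47**2) = 1/(1 + 2209) = 1/2210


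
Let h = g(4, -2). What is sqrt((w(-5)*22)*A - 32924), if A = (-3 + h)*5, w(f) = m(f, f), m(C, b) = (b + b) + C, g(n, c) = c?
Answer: 13*I*sqrt(146) ≈ 157.08*I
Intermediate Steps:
h = -2
m(C, b) = C + 2*b (m(C, b) = 2*b + C = C + 2*b)
w(f) = 3*f (w(f) = f + 2*f = 3*f)
A = -25 (A = (-3 - 2)*5 = -5*5 = -25)
sqrt((w(-5)*22)*A - 32924) = sqrt(((3*(-5))*22)*(-25) - 32924) = sqrt(-15*22*(-25) - 32924) = sqrt(-330*(-25) - 32924) = sqrt(8250 - 32924) = sqrt(-24674) = 13*I*sqrt(146)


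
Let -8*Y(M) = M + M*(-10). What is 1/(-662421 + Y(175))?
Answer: -8/5297793 ≈ -1.5101e-6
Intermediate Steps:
Y(M) = 9*M/8 (Y(M) = -(M + M*(-10))/8 = -(M - 10*M)/8 = -(-9)*M/8 = 9*M/8)
1/(-662421 + Y(175)) = 1/(-662421 + (9/8)*175) = 1/(-662421 + 1575/8) = 1/(-5297793/8) = -8/5297793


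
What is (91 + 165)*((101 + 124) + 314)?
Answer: 137984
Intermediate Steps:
(91 + 165)*((101 + 124) + 314) = 256*(225 + 314) = 256*539 = 137984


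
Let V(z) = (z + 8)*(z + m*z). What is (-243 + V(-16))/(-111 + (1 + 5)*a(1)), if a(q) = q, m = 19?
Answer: -331/15 ≈ -22.067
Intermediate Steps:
V(z) = 20*z*(8 + z) (V(z) = (z + 8)*(z + 19*z) = (8 + z)*(20*z) = 20*z*(8 + z))
(-243 + V(-16))/(-111 + (1 + 5)*a(1)) = (-243 + 20*(-16)*(8 - 16))/(-111 + (1 + 5)*1) = (-243 + 20*(-16)*(-8))/(-111 + 6*1) = (-243 + 2560)/(-111 + 6) = 2317/(-105) = 2317*(-1/105) = -331/15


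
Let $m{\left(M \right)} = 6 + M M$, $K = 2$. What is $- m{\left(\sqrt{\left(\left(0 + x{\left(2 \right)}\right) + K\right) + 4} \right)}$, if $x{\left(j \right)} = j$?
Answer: $-14$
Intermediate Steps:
$m{\left(M \right)} = 6 + M^{2}$
$- m{\left(\sqrt{\left(\left(0 + x{\left(2 \right)}\right) + K\right) + 4} \right)} = - (6 + \left(\sqrt{\left(\left(0 + 2\right) + 2\right) + 4}\right)^{2}) = - (6 + \left(\sqrt{\left(2 + 2\right) + 4}\right)^{2}) = - (6 + \left(\sqrt{4 + 4}\right)^{2}) = - (6 + \left(\sqrt{8}\right)^{2}) = - (6 + \left(2 \sqrt{2}\right)^{2}) = - (6 + 8) = \left(-1\right) 14 = -14$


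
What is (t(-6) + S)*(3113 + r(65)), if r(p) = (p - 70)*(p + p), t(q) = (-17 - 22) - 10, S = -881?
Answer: -2290590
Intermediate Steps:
t(q) = -49 (t(q) = -39 - 10 = -49)
r(p) = 2*p*(-70 + p) (r(p) = (-70 + p)*(2*p) = 2*p*(-70 + p))
(t(-6) + S)*(3113 + r(65)) = (-49 - 881)*(3113 + 2*65*(-70 + 65)) = -930*(3113 + 2*65*(-5)) = -930*(3113 - 650) = -930*2463 = -2290590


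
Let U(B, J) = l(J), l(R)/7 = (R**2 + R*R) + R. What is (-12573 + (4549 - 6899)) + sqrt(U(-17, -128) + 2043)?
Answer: -14923 + sqrt(230523) ≈ -14443.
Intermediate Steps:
l(R) = 7*R + 14*R**2 (l(R) = 7*((R**2 + R*R) + R) = 7*((R**2 + R**2) + R) = 7*(2*R**2 + R) = 7*(R + 2*R**2) = 7*R + 14*R**2)
U(B, J) = 7*J*(1 + 2*J)
(-12573 + (4549 - 6899)) + sqrt(U(-17, -128) + 2043) = (-12573 + (4549 - 6899)) + sqrt(7*(-128)*(1 + 2*(-128)) + 2043) = (-12573 - 2350) + sqrt(7*(-128)*(1 - 256) + 2043) = -14923 + sqrt(7*(-128)*(-255) + 2043) = -14923 + sqrt(228480 + 2043) = -14923 + sqrt(230523)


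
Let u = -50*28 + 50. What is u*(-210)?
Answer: 283500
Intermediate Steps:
u = -1350 (u = -1400 + 50 = -1350)
u*(-210) = -1350*(-210) = 283500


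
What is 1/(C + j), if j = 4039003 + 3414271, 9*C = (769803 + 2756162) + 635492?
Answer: 9/71240923 ≈ 1.2633e-7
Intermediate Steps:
C = 4161457/9 (C = ((769803 + 2756162) + 635492)/9 = (3525965 + 635492)/9 = (⅑)*4161457 = 4161457/9 ≈ 4.6238e+5)
j = 7453274
1/(C + j) = 1/(4161457/9 + 7453274) = 1/(71240923/9) = 9/71240923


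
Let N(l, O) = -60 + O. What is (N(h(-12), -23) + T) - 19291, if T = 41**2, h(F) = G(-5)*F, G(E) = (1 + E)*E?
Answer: -17693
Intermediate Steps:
G(E) = E*(1 + E)
h(F) = 20*F (h(F) = (-5*(1 - 5))*F = (-5*(-4))*F = 20*F)
T = 1681
(N(h(-12), -23) + T) - 19291 = ((-60 - 23) + 1681) - 19291 = (-83 + 1681) - 19291 = 1598 - 19291 = -17693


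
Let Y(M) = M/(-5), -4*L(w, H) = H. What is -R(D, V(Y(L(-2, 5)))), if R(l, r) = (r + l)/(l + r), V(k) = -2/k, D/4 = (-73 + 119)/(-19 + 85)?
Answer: -1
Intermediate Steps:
L(w, H) = -H/4
Y(M) = -M/5 (Y(M) = M*(-⅕) = -M/5)
D = 92/33 (D = 4*((-73 + 119)/(-19 + 85)) = 4*(46/66) = 4*(46*(1/66)) = 4*(23/33) = 92/33 ≈ 2.7879)
R(l, r) = 1 (R(l, r) = (l + r)/(l + r) = 1)
-R(D, V(Y(L(-2, 5)))) = -1*1 = -1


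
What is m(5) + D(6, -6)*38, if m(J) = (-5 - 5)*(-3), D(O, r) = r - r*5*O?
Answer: 6642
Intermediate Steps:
D(O, r) = r - 5*O*r (D(O, r) = r - 5*r*O = r - 5*O*r)
m(J) = 30 (m(J) = -10*(-3) = 30)
m(5) + D(6, -6)*38 = 30 - 6*(1 - 5*6)*38 = 30 - 6*(1 - 30)*38 = 30 - 6*(-29)*38 = 30 + 174*38 = 30 + 6612 = 6642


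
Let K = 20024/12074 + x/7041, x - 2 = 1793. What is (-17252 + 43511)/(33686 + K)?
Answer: 1116178629903/1431955862569 ≈ 0.77948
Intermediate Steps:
x = 1795 (x = 2 + 1793 = 1795)
K = 81330907/42506517 (K = 20024/12074 + 1795/7041 = 20024*(1/12074) + 1795*(1/7041) = 10012/6037 + 1795/7041 = 81330907/42506517 ≈ 1.9134)
(-17252 + 43511)/(33686 + K) = (-17252 + 43511)/(33686 + 81330907/42506517) = 26259/(1431955862569/42506517) = 26259*(42506517/1431955862569) = 1116178629903/1431955862569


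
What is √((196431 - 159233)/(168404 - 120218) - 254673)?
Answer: I*√16425584759230/8031 ≈ 504.65*I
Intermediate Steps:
√((196431 - 159233)/(168404 - 120218) - 254673) = √(37198/48186 - 254673) = √(37198*(1/48186) - 254673) = √(18599/24093 - 254673) = √(-6135817990/24093) = I*√16425584759230/8031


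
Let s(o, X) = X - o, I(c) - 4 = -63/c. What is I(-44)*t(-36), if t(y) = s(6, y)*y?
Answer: 90342/11 ≈ 8212.9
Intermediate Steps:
I(c) = 4 - 63/c
t(y) = y*(-6 + y) (t(y) = (y - 1*6)*y = (y - 6)*y = (-6 + y)*y = y*(-6 + y))
I(-44)*t(-36) = (4 - 63/(-44))*(-36*(-6 - 36)) = (4 - 63*(-1/44))*(-36*(-42)) = (4 + 63/44)*1512 = (239/44)*1512 = 90342/11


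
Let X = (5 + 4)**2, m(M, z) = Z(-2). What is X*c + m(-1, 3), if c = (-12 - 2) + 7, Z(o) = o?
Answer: -569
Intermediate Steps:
m(M, z) = -2
c = -7 (c = -14 + 7 = -7)
X = 81 (X = 9**2 = 81)
X*c + m(-1, 3) = 81*(-7) - 2 = -567 - 2 = -569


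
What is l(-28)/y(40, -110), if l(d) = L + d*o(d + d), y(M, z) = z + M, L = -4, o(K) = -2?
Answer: -26/35 ≈ -0.74286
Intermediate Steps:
y(M, z) = M + z
l(d) = -4 - 2*d (l(d) = -4 + d*(-2) = -4 - 2*d)
l(-28)/y(40, -110) = (-4 - 2*(-28))/(40 - 110) = (-4 + 56)/(-70) = 52*(-1/70) = -26/35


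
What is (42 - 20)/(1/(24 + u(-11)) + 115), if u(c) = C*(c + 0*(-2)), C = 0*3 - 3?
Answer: 57/298 ≈ 0.19128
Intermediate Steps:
C = -3 (C = 0 - 3 = -3)
u(c) = -3*c (u(c) = -3*(c + 0*(-2)) = -3*(c + 0) = -3*c)
(42 - 20)/(1/(24 + u(-11)) + 115) = (42 - 20)/(1/(24 - 3*(-11)) + 115) = 22/(1/(24 + 33) + 115) = 22/(1/57 + 115) = 22/(6556/57) = (57/6556)*22 = 57/298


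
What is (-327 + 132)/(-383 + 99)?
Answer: 195/284 ≈ 0.68662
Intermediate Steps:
(-327 + 132)/(-383 + 99) = -195/(-284) = -195*(-1/284) = 195/284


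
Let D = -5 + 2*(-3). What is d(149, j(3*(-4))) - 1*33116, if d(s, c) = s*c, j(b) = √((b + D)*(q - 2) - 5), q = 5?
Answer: -33116 + 149*I*√74 ≈ -33116.0 + 1281.7*I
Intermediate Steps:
D = -11 (D = -5 - 6 = -11)
j(b) = √(-38 + 3*b) (j(b) = √((b - 11)*(5 - 2) - 5) = √((-11 + b)*3 - 5) = √((-33 + 3*b) - 5) = √(-38 + 3*b))
d(s, c) = c*s
d(149, j(3*(-4))) - 1*33116 = √(-38 + 3*(3*(-4)))*149 - 1*33116 = √(-38 + 3*(-12))*149 - 33116 = √(-38 - 36)*149 - 33116 = √(-74)*149 - 33116 = (I*√74)*149 - 33116 = 149*I*√74 - 33116 = -33116 + 149*I*√74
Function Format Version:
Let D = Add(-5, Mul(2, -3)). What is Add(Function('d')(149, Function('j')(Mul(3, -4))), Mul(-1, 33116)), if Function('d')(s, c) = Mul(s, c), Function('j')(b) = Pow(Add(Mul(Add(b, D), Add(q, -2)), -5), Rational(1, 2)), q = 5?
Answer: Add(-33116, Mul(149, I, Pow(74, Rational(1, 2)))) ≈ Add(-33116., Mul(1281.7, I))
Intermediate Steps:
D = -11 (D = Add(-5, -6) = -11)
Function('j')(b) = Pow(Add(-38, Mul(3, b)), Rational(1, 2)) (Function('j')(b) = Pow(Add(Mul(Add(b, -11), Add(5, -2)), -5), Rational(1, 2)) = Pow(Add(Mul(Add(-11, b), 3), -5), Rational(1, 2)) = Pow(Add(Add(-33, Mul(3, b)), -5), Rational(1, 2)) = Pow(Add(-38, Mul(3, b)), Rational(1, 2)))
Function('d')(s, c) = Mul(c, s)
Add(Function('d')(149, Function('j')(Mul(3, -4))), Mul(-1, 33116)) = Add(Mul(Pow(Add(-38, Mul(3, Mul(3, -4))), Rational(1, 2)), 149), Mul(-1, 33116)) = Add(Mul(Pow(Add(-38, Mul(3, -12)), Rational(1, 2)), 149), -33116) = Add(Mul(Pow(Add(-38, -36), Rational(1, 2)), 149), -33116) = Add(Mul(Pow(-74, Rational(1, 2)), 149), -33116) = Add(Mul(Mul(I, Pow(74, Rational(1, 2))), 149), -33116) = Add(Mul(149, I, Pow(74, Rational(1, 2))), -33116) = Add(-33116, Mul(149, I, Pow(74, Rational(1, 2))))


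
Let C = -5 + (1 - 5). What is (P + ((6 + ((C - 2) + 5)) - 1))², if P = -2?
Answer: 9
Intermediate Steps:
C = -9 (C = -5 - 4 = -9)
(P + ((6 + ((C - 2) + 5)) - 1))² = (-2 + ((6 + ((-9 - 2) + 5)) - 1))² = (-2 + ((6 + (-11 + 5)) - 1))² = (-2 + ((6 - 6) - 1))² = (-2 + (0 - 1))² = (-2 - 1)² = (-3)² = 9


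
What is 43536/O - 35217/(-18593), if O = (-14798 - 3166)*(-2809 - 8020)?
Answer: 570970700225/301411364709 ≈ 1.8943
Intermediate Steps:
O = 194532156 (O = -17964*(-10829) = 194532156)
43536/O - 35217/(-18593) = 43536/194532156 - 35217/(-18593) = 43536*(1/194532156) - 35217*(-1/18593) = 3628/16211013 + 35217/18593 = 570970700225/301411364709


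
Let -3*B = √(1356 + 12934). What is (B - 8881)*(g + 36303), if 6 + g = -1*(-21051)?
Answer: -509307588 - 19116*√14290 ≈ -5.1159e+8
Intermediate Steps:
g = 21045 (g = -6 - 1*(-21051) = -6 + 21051 = 21045)
B = -√14290/3 (B = -√(1356 + 12934)/3 = -√14290/3 ≈ -39.847)
(B - 8881)*(g + 36303) = (-√14290/3 - 8881)*(21045 + 36303) = (-8881 - √14290/3)*57348 = -509307588 - 19116*√14290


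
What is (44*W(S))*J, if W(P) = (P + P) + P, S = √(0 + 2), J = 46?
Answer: 6072*√2 ≈ 8587.1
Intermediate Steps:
S = √2 ≈ 1.4142
W(P) = 3*P (W(P) = 2*P + P = 3*P)
(44*W(S))*J = (44*(3*√2))*46 = (132*√2)*46 = 6072*√2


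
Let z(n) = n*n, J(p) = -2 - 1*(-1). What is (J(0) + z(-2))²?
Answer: 9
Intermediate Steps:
J(p) = -1 (J(p) = -2 + 1 = -1)
z(n) = n²
(J(0) + z(-2))² = (-1 + (-2)²)² = (-1 + 4)² = 3² = 9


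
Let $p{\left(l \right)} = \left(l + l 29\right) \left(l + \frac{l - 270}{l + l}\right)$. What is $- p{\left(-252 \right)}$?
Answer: $-1897290$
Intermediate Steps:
$p{\left(l \right)} = 30 l \left(l + \frac{-270 + l}{2 l}\right)$ ($p{\left(l \right)} = \left(l + 29 l\right) \left(l + \frac{-270 + l}{2 l}\right) = 30 l \left(l + \left(-270 + l\right) \frac{1}{2 l}\right) = 30 l \left(l + \frac{-270 + l}{2 l}\right)$)
$- p{\left(-252 \right)} = - (-4050 + 15 \left(-252\right) + 30 \left(-252\right)^{2}) = - (-4050 - 3780 + 30 \cdot 63504) = - (-4050 - 3780 + 1905120) = \left(-1\right) 1897290 = -1897290$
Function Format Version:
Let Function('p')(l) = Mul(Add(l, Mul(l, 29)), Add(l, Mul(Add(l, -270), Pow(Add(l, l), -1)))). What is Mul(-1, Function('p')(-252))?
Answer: -1897290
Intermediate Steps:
Function('p')(l) = Mul(30, l, Add(l, Mul(Rational(1, 2), Pow(l, -1), Add(-270, l)))) (Function('p')(l) = Mul(Add(l, Mul(29, l)), Add(l, Mul(Add(-270, l), Pow(Mul(2, l), -1)))) = Mul(Mul(30, l), Add(l, Mul(Add(-270, l), Mul(Rational(1, 2), Pow(l, -1))))) = Mul(Mul(30, l), Add(l, Mul(Rational(1, 2), Pow(l, -1), Add(-270, l)))) = Mul(30, l, Add(l, Mul(Rational(1, 2), Pow(l, -1), Add(-270, l)))))
Mul(-1, Function('p')(-252)) = Mul(-1, Add(-4050, Mul(15, -252), Mul(30, Pow(-252, 2)))) = Mul(-1, Add(-4050, -3780, Mul(30, 63504))) = Mul(-1, Add(-4050, -3780, 1905120)) = Mul(-1, 1897290) = -1897290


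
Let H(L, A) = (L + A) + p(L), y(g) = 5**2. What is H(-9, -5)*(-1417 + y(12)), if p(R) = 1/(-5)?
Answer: 98832/5 ≈ 19766.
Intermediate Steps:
y(g) = 25
p(R) = -1/5
H(L, A) = -1/5 + A + L (H(L, A) = (L + A) - 1/5 = (A + L) - 1/5 = -1/5 + A + L)
H(-9, -5)*(-1417 + y(12)) = (-1/5 - 5 - 9)*(-1417 + 25) = -71/5*(-1392) = 98832/5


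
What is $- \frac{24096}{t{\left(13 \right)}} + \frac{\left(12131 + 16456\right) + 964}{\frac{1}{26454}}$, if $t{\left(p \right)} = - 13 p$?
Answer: $\frac{132114448122}{169} \approx 7.8174 \cdot 10^{8}$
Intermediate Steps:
$- \frac{24096}{t{\left(13 \right)}} + \frac{\left(12131 + 16456\right) + 964}{\frac{1}{26454}} = - \frac{24096}{\left(-13\right) 13} + \frac{\left(12131 + 16456\right) + 964}{\frac{1}{26454}} = - \frac{24096}{-169} + \left(28587 + 964\right) \frac{1}{\frac{1}{26454}} = \left(-24096\right) \left(- \frac{1}{169}\right) + 29551 \cdot 26454 = \frac{24096}{169} + 781742154 = \frac{132114448122}{169}$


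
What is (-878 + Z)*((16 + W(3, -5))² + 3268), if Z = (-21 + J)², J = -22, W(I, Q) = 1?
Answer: 3453847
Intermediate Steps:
Z = 1849 (Z = (-21 - 22)² = (-43)² = 1849)
(-878 + Z)*((16 + W(3, -5))² + 3268) = (-878 + 1849)*((16 + 1)² + 3268) = 971*(17² + 3268) = 971*(289 + 3268) = 971*3557 = 3453847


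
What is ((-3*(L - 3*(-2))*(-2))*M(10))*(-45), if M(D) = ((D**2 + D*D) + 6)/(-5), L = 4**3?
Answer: 778680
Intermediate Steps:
L = 64
M(D) = -6/5 - 2*D**2/5 (M(D) = ((D**2 + D**2) + 6)*(-1/5) = (2*D**2 + 6)*(-1/5) = (6 + 2*D**2)*(-1/5) = -6/5 - 2*D**2/5)
((-3*(L - 3*(-2))*(-2))*M(10))*(-45) = ((-3*(64 - 3*(-2))*(-2))*(-6/5 - 2/5*10**2))*(-45) = ((-3*(64 + 6)*(-2))*(-6/5 - 2/5*100))*(-45) = ((-3*70*(-2))*(-6/5 - 40))*(-45) = (-210*(-2)*(-206/5))*(-45) = (420*(-206/5))*(-45) = -17304*(-45) = 778680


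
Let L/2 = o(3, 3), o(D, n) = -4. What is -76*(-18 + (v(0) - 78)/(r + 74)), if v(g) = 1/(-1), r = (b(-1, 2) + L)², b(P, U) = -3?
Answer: 272764/195 ≈ 1398.8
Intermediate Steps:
L = -8 (L = 2*(-4) = -8)
r = 121 (r = (-3 - 8)² = (-11)² = 121)
v(g) = -1
-76*(-18 + (v(0) - 78)/(r + 74)) = -76*(-18 + (-1 - 78)/(121 + 74)) = -76*(-18 - 79/195) = -76*(-3589/195) = 272764/195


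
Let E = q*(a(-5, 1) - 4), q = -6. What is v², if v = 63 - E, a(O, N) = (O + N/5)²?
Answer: 19633761/625 ≈ 31414.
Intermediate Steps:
a(O, N) = (O + N/5)² (a(O, N) = (O + N*(⅕))² = (O + N/5)²)
E = -2856/25 (E = -6*((1 + 5*(-5))²/25 - 4) = -6*((1 - 25)²/25 - 4) = -6*((1/25)*(-24)² - 4) = -6*((1/25)*576 - 4) = -6*(576/25 - 4) = -6*476/25 = -2856/25 ≈ -114.24)
v = 4431/25 (v = 63 - 1*(-2856/25) = 63 + 2856/25 = 4431/25 ≈ 177.24)
v² = (4431/25)² = 19633761/625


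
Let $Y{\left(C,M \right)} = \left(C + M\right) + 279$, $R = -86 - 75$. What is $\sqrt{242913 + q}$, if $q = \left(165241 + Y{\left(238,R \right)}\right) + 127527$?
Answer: $\sqrt{536037} \approx 732.15$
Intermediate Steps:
$R = -161$ ($R = -86 - 75 = -161$)
$Y{\left(C,M \right)} = 279 + C + M$
$q = 293124$ ($q = \left(165241 + \left(279 + 238 - 161\right)\right) + 127527 = \left(165241 + 356\right) + 127527 = 165597 + 127527 = 293124$)
$\sqrt{242913 + q} = \sqrt{242913 + 293124} = \sqrt{536037}$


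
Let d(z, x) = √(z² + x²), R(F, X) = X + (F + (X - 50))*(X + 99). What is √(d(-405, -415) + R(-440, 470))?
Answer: √(-10910 + 25*√538) ≈ 101.64*I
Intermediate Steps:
R(F, X) = X + (99 + X)*(-50 + F + X) (R(F, X) = X + (F + (-50 + X))*(99 + X) = X + (-50 + F + X)*(99 + X) = X + (99 + X)*(-50 + F + X))
d(z, x) = √(x² + z²)
√(d(-405, -415) + R(-440, 470)) = √(√((-415)² + (-405)²) + (-4950 + 470² + 50*470 + 99*(-440) - 440*470)) = √(√(172225 + 164025) + (-4950 + 220900 + 23500 - 43560 - 206800)) = √(√336250 - 10910) = √(25*√538 - 10910) = √(-10910 + 25*√538)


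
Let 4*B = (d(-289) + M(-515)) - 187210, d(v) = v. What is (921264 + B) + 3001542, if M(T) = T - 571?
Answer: 15502639/4 ≈ 3.8757e+6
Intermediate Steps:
M(T) = -571 + T
B = -188585/4 (B = ((-289 + (-571 - 515)) - 187210)/4 = ((-289 - 1086) - 187210)/4 = (-1375 - 187210)/4 = (¼)*(-188585) = -188585/4 ≈ -47146.)
(921264 + B) + 3001542 = (921264 - 188585/4) + 3001542 = 3496471/4 + 3001542 = 15502639/4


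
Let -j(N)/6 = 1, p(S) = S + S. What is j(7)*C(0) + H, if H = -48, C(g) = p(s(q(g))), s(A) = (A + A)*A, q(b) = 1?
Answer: -72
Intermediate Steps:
s(A) = 2*A² (s(A) = (2*A)*A = 2*A²)
p(S) = 2*S
C(g) = 4 (C(g) = 2*(2*1²) = 2*(2*1) = 2*2 = 4)
j(N) = -6 (j(N) = -6*1 = -6)
j(7)*C(0) + H = -6*4 - 48 = -24 - 48 = -72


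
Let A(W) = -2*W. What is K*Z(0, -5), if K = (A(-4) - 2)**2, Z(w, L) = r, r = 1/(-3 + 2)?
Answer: -36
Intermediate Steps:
r = -1 (r = 1/(-1) = -1)
Z(w, L) = -1
K = 36 (K = (-2*(-4) - 2)**2 = (8 - 2)**2 = 6**2 = 36)
K*Z(0, -5) = 36*(-1) = -36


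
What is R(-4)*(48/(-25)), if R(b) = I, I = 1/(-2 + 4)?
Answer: -24/25 ≈ -0.96000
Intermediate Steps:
I = 1/2 ≈ 0.50000
R(b) = 1/2
R(-4)*(48/(-25)) = (48/(-25))/2 = (48*(-1/25))/2 = (1/2)*(-48/25) = -24/25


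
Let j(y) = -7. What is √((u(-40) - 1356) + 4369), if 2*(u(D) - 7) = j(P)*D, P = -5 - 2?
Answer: 2*√790 ≈ 56.214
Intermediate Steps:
P = -7
u(D) = 7 - 7*D/2 (u(D) = 7 + (-7*D)/2 = 7 - 7*D/2)
√((u(-40) - 1356) + 4369) = √(((7 - 7/2*(-40)) - 1356) + 4369) = √(((7 + 140) - 1356) + 4369) = √((147 - 1356) + 4369) = √(-1209 + 4369) = √3160 = 2*√790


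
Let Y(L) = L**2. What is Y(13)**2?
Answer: 28561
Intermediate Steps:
Y(13)**2 = (13**2)**2 = 169**2 = 28561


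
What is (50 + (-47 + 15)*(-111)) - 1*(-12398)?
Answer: 16000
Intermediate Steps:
(50 + (-47 + 15)*(-111)) - 1*(-12398) = (50 - 32*(-111)) + 12398 = (50 + 3552) + 12398 = 3602 + 12398 = 16000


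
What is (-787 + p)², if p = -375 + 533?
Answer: 395641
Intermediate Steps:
p = 158
(-787 + p)² = (-787 + 158)² = (-629)² = 395641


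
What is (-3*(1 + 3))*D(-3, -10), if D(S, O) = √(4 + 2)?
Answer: -12*√6 ≈ -29.394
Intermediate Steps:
D(S, O) = √6
(-3*(1 + 3))*D(-3, -10) = (-3*(1 + 3))*√6 = (-3*4)*√6 = -12*√6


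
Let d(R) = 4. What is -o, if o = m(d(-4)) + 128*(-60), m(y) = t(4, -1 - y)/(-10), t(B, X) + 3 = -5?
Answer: 38396/5 ≈ 7679.2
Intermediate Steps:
t(B, X) = -8 (t(B, X) = -3 - 5 = -8)
m(y) = 4/5 (m(y) = -8/(-10) = -8*(-1/10) = 4/5)
o = -38396/5 (o = 4/5 + 128*(-60) = 4/5 - 7680 = -38396/5 ≈ -7679.2)
-o = -1*(-38396/5) = 38396/5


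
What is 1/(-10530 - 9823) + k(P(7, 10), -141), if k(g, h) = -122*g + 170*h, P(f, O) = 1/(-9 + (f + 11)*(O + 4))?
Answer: -118552805939/4945779 ≈ -23971.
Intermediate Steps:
P(f, O) = 1/(-9 + (4 + O)*(11 + f)) (P(f, O) = 1/(-9 + (11 + f)*(4 + O)) = 1/(-9 + (4 + O)*(11 + f)))
1/(-10530 - 9823) + k(P(7, 10), -141) = 1/(-10530 - 9823) + (-122/(35 + 4*7 + 11*10 + 10*7) + 170*(-141)) = 1/(-20353) + (-122/(35 + 28 + 110 + 70) - 23970) = -1/20353 + (-122/243 - 23970) = -1/20353 - 5824832/243 = -118552805939/4945779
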